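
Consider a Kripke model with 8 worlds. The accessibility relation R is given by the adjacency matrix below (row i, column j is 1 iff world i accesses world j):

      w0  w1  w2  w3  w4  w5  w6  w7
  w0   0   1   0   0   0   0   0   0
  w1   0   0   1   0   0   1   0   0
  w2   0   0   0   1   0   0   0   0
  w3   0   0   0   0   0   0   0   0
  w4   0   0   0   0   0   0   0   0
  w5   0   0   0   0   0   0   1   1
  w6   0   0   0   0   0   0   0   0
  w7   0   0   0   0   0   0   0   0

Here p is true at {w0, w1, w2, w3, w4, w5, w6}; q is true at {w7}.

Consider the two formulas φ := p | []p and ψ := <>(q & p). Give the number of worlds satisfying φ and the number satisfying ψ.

For p | []p:
w0: p is T, []p is T. ✓
w1: p is T, []p is T. ✓
w2: p is T, []p is T. ✓
w3: p is T, []p is T. ✓
w4: p is T, []p is T. ✓
w5: p is T, []p is F. ✓
w6: p is T, []p is T. ✓
w7: p is F, []p is T. ✓
— 8 worlds.
For <>(q & p):
w0: successors {w1}; q & p there: w1:F. ✗
w1: successors {w2, w5}; q & p there: w2:F, w5:F. ✗
w2: successors {w3}; q & p there: w3:F. ✗
w3: no successors, so <>(q & p) fails. ✗
w4: no successors, so <>(q & p) fails. ✗
w5: successors {w6, w7}; q & p there: w6:F, w7:F. ✗
w6: no successors, so <>(q & p) fails. ✗
w7: no successors, so <>(q & p) fails. ✗
— 0 worlds.

8 and 0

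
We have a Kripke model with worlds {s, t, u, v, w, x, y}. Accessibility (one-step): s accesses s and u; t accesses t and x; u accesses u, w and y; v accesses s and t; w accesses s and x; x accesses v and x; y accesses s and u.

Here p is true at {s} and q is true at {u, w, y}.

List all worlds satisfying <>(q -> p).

s: successors {s, u}; q -> p there: s:T, u:F. ✓
t: successors {t, x}; q -> p there: t:T, x:T. ✓
u: successors {u, w, y}; q -> p there: u:F, w:F, y:F. ✗
v: successors {s, t}; q -> p there: s:T, t:T. ✓
w: successors {s, x}; q -> p there: s:T, x:T. ✓
x: successors {v, x}; q -> p there: v:T, x:T. ✓
y: successors {s, u}; q -> p there: s:T, u:F. ✓

{s, t, v, w, x, y}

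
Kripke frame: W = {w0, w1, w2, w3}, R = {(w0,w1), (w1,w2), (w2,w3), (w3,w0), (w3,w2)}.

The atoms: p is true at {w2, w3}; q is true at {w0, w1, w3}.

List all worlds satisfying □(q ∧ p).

{w2}

w0: successors {w1}; q ∧ p there: w1:F. ✗
w1: successors {w2}; q ∧ p there: w2:F. ✗
w2: successors {w3}; q ∧ p there: w3:T. ✓
w3: successors {w0, w2}; q ∧ p there: w0:F, w2:F. ✗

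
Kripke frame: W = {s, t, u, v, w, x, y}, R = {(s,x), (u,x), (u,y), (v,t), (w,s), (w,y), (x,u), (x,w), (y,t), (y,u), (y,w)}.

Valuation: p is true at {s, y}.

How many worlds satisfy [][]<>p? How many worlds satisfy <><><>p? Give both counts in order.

For [][]<>p:
s: successors {x}; []<>p there: x:T. ✓
t: no successors, so [][]<>p holds vacuously. ✓
u: successors {x, y}; []<>p there: x:T, y:F. ✗
v: successors {t}; []<>p there: t:T. ✓
w: successors {s, y}; []<>p there: s:F, y:F. ✗
x: successors {u, w}; []<>p there: u:F, w:F. ✗
y: successors {t, u, w}; []<>p there: t:T, u:F, w:F. ✗
— 3 worlds.
For <><><>p:
s: successors {x}; <><>p there: x:T. ✓
t: no successors, so <><><>p fails. ✗
u: successors {x, y}; <><>p there: x:T, y:T. ✓
v: successors {t}; <><>p there: t:F. ✗
w: successors {s, y}; <><>p there: s:F, y:T. ✓
x: successors {u, w}; <><>p there: u:F, w:F. ✗
y: successors {t, u, w}; <><>p there: t:F, u:F, w:F. ✗
— 3 worlds.

3 and 3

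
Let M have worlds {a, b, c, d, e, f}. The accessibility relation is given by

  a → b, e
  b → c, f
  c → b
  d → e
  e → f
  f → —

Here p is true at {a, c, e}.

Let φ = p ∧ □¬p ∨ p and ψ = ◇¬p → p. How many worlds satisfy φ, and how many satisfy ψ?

3 and 5

For p ∧ □¬p ∨ p:
a: p ∧ □¬p is F, p is T. ✓
b: p ∧ □¬p is F, p is F. ✗
c: p ∧ □¬p is T, p is T. ✓
d: p ∧ □¬p is F, p is F. ✗
e: p ∧ □¬p is T, p is T. ✓
f: p ∧ □¬p is F, p is F. ✗
— 3 worlds.
For ◇¬p → p:
a: ◇¬p is T, p is T. ✓
b: ◇¬p is T, p is F. ✗
c: ◇¬p is T, p is T. ✓
d: ◇¬p is F, p is F. ✓
e: ◇¬p is T, p is T. ✓
f: ◇¬p is F, p is F. ✓
— 5 worlds.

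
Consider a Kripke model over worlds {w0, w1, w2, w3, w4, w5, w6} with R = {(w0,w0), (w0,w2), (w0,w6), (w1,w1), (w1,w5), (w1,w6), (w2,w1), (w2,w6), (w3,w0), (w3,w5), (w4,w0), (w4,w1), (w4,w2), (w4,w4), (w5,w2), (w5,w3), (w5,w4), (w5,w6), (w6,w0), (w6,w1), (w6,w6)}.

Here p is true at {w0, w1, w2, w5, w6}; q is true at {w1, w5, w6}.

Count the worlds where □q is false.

5

w0: successors {w0, w2, w6}; q there: w0:F, w2:F, w6:T. ✗
w1: successors {w1, w5, w6}; q there: w1:T, w5:T, w6:T. ✓
w2: successors {w1, w6}; q there: w1:T, w6:T. ✓
w3: successors {w0, w5}; q there: w0:F, w5:T. ✗
w4: successors {w0, w1, w2, w4}; q there: w0:F, w1:T, w2:F, w4:F. ✗
w5: successors {w2, w3, w4, w6}; q there: w2:F, w3:F, w4:F, w6:T. ✗
w6: successors {w0, w1, w6}; q there: w0:F, w1:T, w6:T. ✗
Satisfying worlds: {w1, w2}.
So □q fails at the other 5 worlds.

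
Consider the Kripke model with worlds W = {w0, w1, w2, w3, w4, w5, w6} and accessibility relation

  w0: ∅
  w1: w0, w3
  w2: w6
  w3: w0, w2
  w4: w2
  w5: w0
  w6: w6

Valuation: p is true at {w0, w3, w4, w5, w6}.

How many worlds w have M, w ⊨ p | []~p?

w0: p is T, []~p is T. ✓
w1: p is F, []~p is F. ✗
w2: p is F, []~p is F. ✗
w3: p is T, []~p is F. ✓
w4: p is T, []~p is T. ✓
w5: p is T, []~p is F. ✓
w6: p is T, []~p is F. ✓
Satisfying worlds: {w0, w3, w4, w5, w6}.

5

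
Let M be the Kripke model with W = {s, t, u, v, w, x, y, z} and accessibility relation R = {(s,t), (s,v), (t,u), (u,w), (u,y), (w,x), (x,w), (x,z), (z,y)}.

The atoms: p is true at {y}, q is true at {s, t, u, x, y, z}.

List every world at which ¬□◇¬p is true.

{s, u, x, z}

s: □◇¬p is F. ✓
t: □◇¬p is T. ✗
u: □◇¬p is F. ✓
v: □◇¬p is T. ✗
w: □◇¬p is T. ✗
x: □◇¬p is F. ✓
y: □◇¬p is T. ✗
z: □◇¬p is F. ✓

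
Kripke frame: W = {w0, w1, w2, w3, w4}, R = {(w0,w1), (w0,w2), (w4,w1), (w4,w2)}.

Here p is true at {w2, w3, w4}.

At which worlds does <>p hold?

{w0, w4}

w0: successors {w1, w2}; p there: w1:F, w2:T. ✓
w1: no successors, so <>p fails. ✗
w2: no successors, so <>p fails. ✗
w3: no successors, so <>p fails. ✗
w4: successors {w1, w2}; p there: w1:F, w2:T. ✓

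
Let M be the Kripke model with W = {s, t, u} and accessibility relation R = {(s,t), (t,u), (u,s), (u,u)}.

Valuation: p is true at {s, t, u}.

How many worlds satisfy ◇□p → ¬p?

0

s: ◇□p is T, ¬p is F. ✗
t: ◇□p is T, ¬p is F. ✗
u: ◇□p is T, ¬p is F. ✗
Satisfying worlds: ∅.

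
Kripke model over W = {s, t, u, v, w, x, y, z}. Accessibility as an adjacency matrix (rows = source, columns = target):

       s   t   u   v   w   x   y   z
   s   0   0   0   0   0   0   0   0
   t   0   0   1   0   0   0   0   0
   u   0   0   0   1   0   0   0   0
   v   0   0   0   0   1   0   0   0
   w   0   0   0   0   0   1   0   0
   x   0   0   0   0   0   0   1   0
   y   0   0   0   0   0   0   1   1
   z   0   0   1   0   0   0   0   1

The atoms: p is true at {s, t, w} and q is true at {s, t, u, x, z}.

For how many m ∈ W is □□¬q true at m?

4

s: no successors, so □□¬q holds vacuously. ✓
t: successors {u}; □¬q there: u:T. ✓
u: successors {v}; □¬q there: v:T. ✓
v: successors {w}; □¬q there: w:F. ✗
w: successors {x}; □¬q there: x:T. ✓
x: successors {y}; □¬q there: y:F. ✗
y: successors {y, z}; □¬q there: y:F, z:F. ✗
z: successors {u, z}; □¬q there: u:T, z:F. ✗
Satisfying worlds: {s, t, u, w}.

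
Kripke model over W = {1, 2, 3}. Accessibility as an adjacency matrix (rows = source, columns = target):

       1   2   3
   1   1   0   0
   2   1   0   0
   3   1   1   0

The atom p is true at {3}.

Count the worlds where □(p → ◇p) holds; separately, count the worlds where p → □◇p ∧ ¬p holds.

3 and 2

For □(p → ◇p):
1: successors {1}; p → ◇p there: 1:T. ✓
2: successors {1}; p → ◇p there: 1:T. ✓
3: successors {1, 2}; p → ◇p there: 1:T, 2:T. ✓
— 3 worlds.
For p → □◇p ∧ ¬p:
1: p is F, □◇p ∧ ¬p is F. ✓
2: p is F, □◇p ∧ ¬p is F. ✓
3: p is T, □◇p ∧ ¬p is F. ✗
— 2 worlds.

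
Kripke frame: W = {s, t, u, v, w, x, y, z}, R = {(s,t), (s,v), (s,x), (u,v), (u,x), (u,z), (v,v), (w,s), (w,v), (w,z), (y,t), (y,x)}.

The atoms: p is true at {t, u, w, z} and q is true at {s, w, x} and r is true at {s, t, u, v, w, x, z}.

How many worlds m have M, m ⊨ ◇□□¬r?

s: successors {t, v, x}; □□¬r there: t:T, v:F, x:T. ✓
t: no successors, so ◇□□¬r fails. ✗
u: successors {v, x, z}; □□¬r there: v:F, x:T, z:T. ✓
v: successors {v}; □□¬r there: v:F. ✗
w: successors {s, v, z}; □□¬r there: s:F, v:F, z:T. ✓
x: no successors, so ◇□□¬r fails. ✗
y: successors {t, x}; □□¬r there: t:T, x:T. ✓
z: no successors, so ◇□□¬r fails. ✗
Satisfying worlds: {s, u, w, y}.

4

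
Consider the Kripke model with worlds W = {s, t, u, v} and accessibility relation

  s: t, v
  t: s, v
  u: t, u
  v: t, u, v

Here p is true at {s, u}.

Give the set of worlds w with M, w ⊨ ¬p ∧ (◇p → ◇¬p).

{t, v}

s: ¬p is F, ◇p → ◇¬p is T. ✗
t: ¬p is T, ◇p → ◇¬p is T. ✓
u: ¬p is F, ◇p → ◇¬p is T. ✗
v: ¬p is T, ◇p → ◇¬p is T. ✓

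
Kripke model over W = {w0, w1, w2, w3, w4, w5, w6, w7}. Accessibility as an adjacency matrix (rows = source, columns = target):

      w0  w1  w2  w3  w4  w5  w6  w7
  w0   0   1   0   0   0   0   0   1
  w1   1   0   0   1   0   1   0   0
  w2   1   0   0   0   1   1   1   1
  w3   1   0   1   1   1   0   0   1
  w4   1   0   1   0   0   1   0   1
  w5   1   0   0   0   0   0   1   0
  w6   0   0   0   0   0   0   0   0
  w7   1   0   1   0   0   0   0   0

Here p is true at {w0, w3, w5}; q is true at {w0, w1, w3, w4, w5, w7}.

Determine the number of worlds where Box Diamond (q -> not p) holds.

w0: successors {w1, w7}; Diamond (q -> not p) there: w1:F, w7:T. ✗
w1: successors {w0, w3, w5}; Diamond (q -> not p) there: w0:T, w3:T, w5:T. ✓
w2: successors {w0, w4, w5, w6, w7}; Diamond (q -> not p) there: w0:T, w4:T, w5:T, w6:F, w7:T. ✗
w3: successors {w0, w2, w3, w4, w7}; Diamond (q -> not p) there: w0:T, w2:T, w3:T, w4:T, w7:T. ✓
w4: successors {w0, w2, w5, w7}; Diamond (q -> not p) there: w0:T, w2:T, w5:T, w7:T. ✓
w5: successors {w0, w6}; Diamond (q -> not p) there: w0:T, w6:F. ✗
w6: no successors, so Box Diamond (q -> not p) holds vacuously. ✓
w7: successors {w0, w2}; Diamond (q -> not p) there: w0:T, w2:T. ✓
Satisfying worlds: {w1, w3, w4, w6, w7}.

5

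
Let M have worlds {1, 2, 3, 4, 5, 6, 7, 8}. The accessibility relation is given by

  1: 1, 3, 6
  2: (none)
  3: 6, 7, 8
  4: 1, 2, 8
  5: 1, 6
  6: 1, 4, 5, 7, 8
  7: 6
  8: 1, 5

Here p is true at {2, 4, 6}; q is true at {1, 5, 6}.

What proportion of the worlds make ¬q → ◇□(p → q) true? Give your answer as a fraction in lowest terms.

3/4

1: ¬q is F, ◇□(p → q) is T. ✓
2: ¬q is T, ◇□(p → q) is F. ✗
3: ¬q is T, ◇□(p → q) is T. ✓
4: ¬q is T, ◇□(p → q) is T. ✓
5: ¬q is F, ◇□(p → q) is T. ✓
6: ¬q is F, ◇□(p → q) is T. ✓
7: ¬q is T, ◇□(p → q) is F. ✗
8: ¬q is T, ◇□(p → q) is T. ✓
That's 6 of 8 worlds, so 6/8 = 3/4.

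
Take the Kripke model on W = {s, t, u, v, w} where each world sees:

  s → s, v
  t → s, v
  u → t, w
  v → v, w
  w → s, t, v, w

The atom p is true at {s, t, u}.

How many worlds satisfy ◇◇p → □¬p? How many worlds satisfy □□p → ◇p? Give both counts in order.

1 and 5

For ◇◇p → □¬p:
s: ◇◇p is T, □¬p is F. ✗
t: ◇◇p is T, □¬p is F. ✗
u: ◇◇p is T, □¬p is F. ✗
v: ◇◇p is T, □¬p is T. ✓
w: ◇◇p is T, □¬p is F. ✗
— 1 world.
For □□p → ◇p:
s: □□p is F, ◇p is T. ✓
t: □□p is F, ◇p is T. ✓
u: □□p is F, ◇p is T. ✓
v: □□p is F, ◇p is F. ✓
w: □□p is F, ◇p is T. ✓
— 5 worlds.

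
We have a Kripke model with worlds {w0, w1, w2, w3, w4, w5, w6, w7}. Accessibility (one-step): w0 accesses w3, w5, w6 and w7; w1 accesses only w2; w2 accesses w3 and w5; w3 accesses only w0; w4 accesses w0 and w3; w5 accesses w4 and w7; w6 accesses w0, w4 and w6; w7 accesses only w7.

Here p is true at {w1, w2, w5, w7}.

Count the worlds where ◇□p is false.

5

w0: successors {w3, w5, w6, w7}; □p there: w3:F, w5:F, w6:F, w7:T. ✓
w1: successors {w2}; □p there: w2:F. ✗
w2: successors {w3, w5}; □p there: w3:F, w5:F. ✗
w3: successors {w0}; □p there: w0:F. ✗
w4: successors {w0, w3}; □p there: w0:F, w3:F. ✗
w5: successors {w4, w7}; □p there: w4:F, w7:T. ✓
w6: successors {w0, w4, w6}; □p there: w0:F, w4:F, w6:F. ✗
w7: successors {w7}; □p there: w7:T. ✓
Satisfying worlds: {w0, w5, w7}.
So ◇□p fails at the other 5 worlds.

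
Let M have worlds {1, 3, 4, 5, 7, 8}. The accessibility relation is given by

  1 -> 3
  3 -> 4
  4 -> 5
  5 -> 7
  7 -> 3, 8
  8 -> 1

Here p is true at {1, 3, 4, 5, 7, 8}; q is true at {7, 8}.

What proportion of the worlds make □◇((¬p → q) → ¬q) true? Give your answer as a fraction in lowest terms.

1: successors {3}; ◇((¬p → q) → ¬q) there: 3:T. ✓
3: successors {4}; ◇((¬p → q) → ¬q) there: 4:T. ✓
4: successors {5}; ◇((¬p → q) → ¬q) there: 5:F. ✗
5: successors {7}; ◇((¬p → q) → ¬q) there: 7:T. ✓
7: successors {3, 8}; ◇((¬p → q) → ¬q) there: 3:T, 8:T. ✓
8: successors {1}; ◇((¬p → q) → ¬q) there: 1:T. ✓
That's 5 of 6 worlds, so 5/6.

5/6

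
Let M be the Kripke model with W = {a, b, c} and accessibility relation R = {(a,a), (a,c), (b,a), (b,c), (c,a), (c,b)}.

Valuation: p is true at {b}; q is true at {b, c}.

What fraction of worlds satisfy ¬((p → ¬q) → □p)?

2/3

a: (p → ¬q) → □p is F. ✓
b: (p → ¬q) → □p is T. ✗
c: (p → ¬q) → □p is F. ✓
That's 2 of 3 worlds, so 2/3.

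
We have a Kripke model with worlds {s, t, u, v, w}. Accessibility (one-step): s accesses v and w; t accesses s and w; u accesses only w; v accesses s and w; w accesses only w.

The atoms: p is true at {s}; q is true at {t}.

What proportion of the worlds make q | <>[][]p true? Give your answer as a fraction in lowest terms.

s: q is F, <>[][]p is F. ✗
t: q is T, <>[][]p is F. ✓
u: q is F, <>[][]p is F. ✗
v: q is F, <>[][]p is F. ✗
w: q is F, <>[][]p is F. ✗
That's 1 of 5 worlds, so 1/5.

1/5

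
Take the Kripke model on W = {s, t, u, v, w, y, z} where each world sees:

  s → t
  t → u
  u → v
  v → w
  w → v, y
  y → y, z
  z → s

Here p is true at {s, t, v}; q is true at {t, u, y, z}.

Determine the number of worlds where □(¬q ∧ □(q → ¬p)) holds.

s: successors {t}; ¬q ∧ □(q → ¬p) there: t:F. ✗
t: successors {u}; ¬q ∧ □(q → ¬p) there: u:F. ✗
u: successors {v}; ¬q ∧ □(q → ¬p) there: v:T. ✓
v: successors {w}; ¬q ∧ □(q → ¬p) there: w:T. ✓
w: successors {v, y}; ¬q ∧ □(q → ¬p) there: v:T, y:F. ✗
y: successors {y, z}; ¬q ∧ □(q → ¬p) there: y:F, z:F. ✗
z: successors {s}; ¬q ∧ □(q → ¬p) there: s:F. ✗
Satisfying worlds: {u, v}.

2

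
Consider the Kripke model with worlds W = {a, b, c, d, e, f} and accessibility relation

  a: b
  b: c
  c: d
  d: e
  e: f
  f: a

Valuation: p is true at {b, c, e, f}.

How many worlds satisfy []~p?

2

a: successors {b}; ~p there: b:F. ✗
b: successors {c}; ~p there: c:F. ✗
c: successors {d}; ~p there: d:T. ✓
d: successors {e}; ~p there: e:F. ✗
e: successors {f}; ~p there: f:F. ✗
f: successors {a}; ~p there: a:T. ✓
Satisfying worlds: {c, f}.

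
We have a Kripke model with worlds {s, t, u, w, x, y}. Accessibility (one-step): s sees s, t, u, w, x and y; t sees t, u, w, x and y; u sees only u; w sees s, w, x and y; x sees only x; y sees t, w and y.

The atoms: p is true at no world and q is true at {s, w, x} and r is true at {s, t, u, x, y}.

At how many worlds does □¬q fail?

5

s: successors {s, t, u, w, x, y}; ¬q there: s:F, t:T, u:T, w:F, x:F, y:T. ✗
t: successors {t, u, w, x, y}; ¬q there: t:T, u:T, w:F, x:F, y:T. ✗
u: successors {u}; ¬q there: u:T. ✓
w: successors {s, w, x, y}; ¬q there: s:F, w:F, x:F, y:T. ✗
x: successors {x}; ¬q there: x:F. ✗
y: successors {t, w, y}; ¬q there: t:T, w:F, y:T. ✗
Satisfying worlds: {u}.
So □¬q fails at the other 5 worlds.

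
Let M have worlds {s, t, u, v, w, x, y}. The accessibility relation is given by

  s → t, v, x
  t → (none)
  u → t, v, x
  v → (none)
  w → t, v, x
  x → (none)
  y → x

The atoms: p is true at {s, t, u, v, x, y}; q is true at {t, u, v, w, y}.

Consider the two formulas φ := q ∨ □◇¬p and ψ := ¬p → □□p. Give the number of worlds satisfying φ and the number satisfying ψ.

6 and 7

For q ∨ □◇¬p:
s: q is F, □◇¬p is F. ✗
t: q is T, □◇¬p is T. ✓
u: q is T, □◇¬p is F. ✓
v: q is T, □◇¬p is T. ✓
w: q is T, □◇¬p is F. ✓
x: q is F, □◇¬p is T. ✓
y: q is T, □◇¬p is F. ✓
— 6 worlds.
For ¬p → □□p:
s: ¬p is F, □□p is T. ✓
t: ¬p is F, □□p is T. ✓
u: ¬p is F, □□p is T. ✓
v: ¬p is F, □□p is T. ✓
w: ¬p is T, □□p is T. ✓
x: ¬p is F, □□p is T. ✓
y: ¬p is F, □□p is T. ✓
— 7 worlds.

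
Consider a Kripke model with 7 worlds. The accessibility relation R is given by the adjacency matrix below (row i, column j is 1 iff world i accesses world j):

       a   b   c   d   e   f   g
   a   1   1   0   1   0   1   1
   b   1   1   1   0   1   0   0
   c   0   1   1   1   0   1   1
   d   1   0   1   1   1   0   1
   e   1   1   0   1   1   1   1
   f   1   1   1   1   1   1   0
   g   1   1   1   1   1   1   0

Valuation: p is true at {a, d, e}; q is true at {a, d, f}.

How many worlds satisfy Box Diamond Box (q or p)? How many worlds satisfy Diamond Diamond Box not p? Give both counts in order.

For Box Diamond Box (q or p):
a: successors {a, b, d, f, g}; Diamond Box (q or p) there: a:F, b:F, d:F, f:F, g:F. ✗
b: successors {a, b, c, e}; Diamond Box (q or p) there: a:F, b:F, c:F, e:F. ✗
c: successors {b, c, d, f, g}; Diamond Box (q or p) there: b:F, c:F, d:F, f:F, g:F. ✗
d: successors {a, c, d, e, g}; Diamond Box (q or p) there: a:F, c:F, d:F, e:F, g:F. ✗
e: successors {a, b, d, e, f, g}; Diamond Box (q or p) there: a:F, b:F, d:F, e:F, f:F, g:F. ✗
f: successors {a, b, c, d, e, f}; Diamond Box (q or p) there: a:F, b:F, c:F, d:F, e:F, f:F. ✗
g: successors {a, b, c, d, e, f}; Diamond Box (q or p) there: a:F, b:F, c:F, d:F, e:F, f:F. ✗
— 0 worlds.
For Diamond Diamond Box not p:
a: successors {a, b, d, f, g}; Diamond Box not p there: a:F, b:F, d:F, f:F, g:F. ✗
b: successors {a, b, c, e}; Diamond Box not p there: a:F, b:F, c:F, e:F. ✗
c: successors {b, c, d, f, g}; Diamond Box not p there: b:F, c:F, d:F, f:F, g:F. ✗
d: successors {a, c, d, e, g}; Diamond Box not p there: a:F, c:F, d:F, e:F, g:F. ✗
e: successors {a, b, d, e, f, g}; Diamond Box not p there: a:F, b:F, d:F, e:F, f:F, g:F. ✗
f: successors {a, b, c, d, e, f}; Diamond Box not p there: a:F, b:F, c:F, d:F, e:F, f:F. ✗
g: successors {a, b, c, d, e, f}; Diamond Box not p there: a:F, b:F, c:F, d:F, e:F, f:F. ✗
— 0 worlds.

0 and 0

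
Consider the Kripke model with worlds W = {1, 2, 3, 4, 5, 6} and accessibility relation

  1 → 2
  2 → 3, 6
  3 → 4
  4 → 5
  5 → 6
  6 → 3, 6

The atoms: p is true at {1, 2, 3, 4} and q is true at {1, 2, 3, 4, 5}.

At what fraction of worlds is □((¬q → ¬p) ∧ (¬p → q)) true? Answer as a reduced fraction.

1: successors {2}; (¬q → ¬p) ∧ (¬p → q) there: 2:T. ✓
2: successors {3, 6}; (¬q → ¬p) ∧ (¬p → q) there: 3:T, 6:F. ✗
3: successors {4}; (¬q → ¬p) ∧ (¬p → q) there: 4:T. ✓
4: successors {5}; (¬q → ¬p) ∧ (¬p → q) there: 5:T. ✓
5: successors {6}; (¬q → ¬p) ∧ (¬p → q) there: 6:F. ✗
6: successors {3, 6}; (¬q → ¬p) ∧ (¬p → q) there: 3:T, 6:F. ✗
That's 3 of 6 worlds, so 3/6 = 1/2.

1/2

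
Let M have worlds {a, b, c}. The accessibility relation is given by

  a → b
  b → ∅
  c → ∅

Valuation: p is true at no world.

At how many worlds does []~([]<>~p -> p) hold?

3

a: successors {b}; ~([]<>~p -> p) there: b:T. ✓
b: no successors, so []~([]<>~p -> p) holds vacuously. ✓
c: no successors, so []~([]<>~p -> p) holds vacuously. ✓
Satisfying worlds: {a, b, c}.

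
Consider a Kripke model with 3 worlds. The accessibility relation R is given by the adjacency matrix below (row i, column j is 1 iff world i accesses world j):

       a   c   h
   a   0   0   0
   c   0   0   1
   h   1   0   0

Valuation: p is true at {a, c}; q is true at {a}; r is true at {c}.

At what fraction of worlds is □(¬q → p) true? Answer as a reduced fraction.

2/3

a: no successors, so □(¬q → p) holds vacuously. ✓
c: successors {h}; ¬q → p there: h:F. ✗
h: successors {a}; ¬q → p there: a:T. ✓
That's 2 of 3 worlds, so 2/3.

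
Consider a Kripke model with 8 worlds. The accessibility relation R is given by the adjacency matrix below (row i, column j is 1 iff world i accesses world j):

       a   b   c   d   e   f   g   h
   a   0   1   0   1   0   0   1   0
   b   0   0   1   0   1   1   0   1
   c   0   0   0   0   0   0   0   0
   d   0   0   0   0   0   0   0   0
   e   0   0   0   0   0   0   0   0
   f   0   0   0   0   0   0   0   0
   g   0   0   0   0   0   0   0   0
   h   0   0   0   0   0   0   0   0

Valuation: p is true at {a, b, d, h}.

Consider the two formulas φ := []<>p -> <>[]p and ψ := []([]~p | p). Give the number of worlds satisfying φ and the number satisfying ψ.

For []<>p -> <>[]p:
a: []<>p is F, <>[]p is T. ✓
b: []<>p is F, <>[]p is T. ✓
c: []<>p is T, <>[]p is F. ✗
d: []<>p is T, <>[]p is F. ✗
e: []<>p is T, <>[]p is F. ✗
f: []<>p is T, <>[]p is F. ✗
g: []<>p is T, <>[]p is F. ✗
h: []<>p is T, <>[]p is F. ✗
— 2 worlds.
For []([]~p | p):
a: successors {b, d, g}; []~p | p there: b:T, d:T, g:T. ✓
b: successors {c, e, f, h}; []~p | p there: c:T, e:T, f:T, h:T. ✓
c: no successors, so []([]~p | p) holds vacuously. ✓
d: no successors, so []([]~p | p) holds vacuously. ✓
e: no successors, so []([]~p | p) holds vacuously. ✓
f: no successors, so []([]~p | p) holds vacuously. ✓
g: no successors, so []([]~p | p) holds vacuously. ✓
h: no successors, so []([]~p | p) holds vacuously. ✓
— 8 worlds.

2 and 8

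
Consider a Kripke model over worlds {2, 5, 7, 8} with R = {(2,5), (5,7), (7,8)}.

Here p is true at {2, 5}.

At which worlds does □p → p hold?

2: □p is T, p is T. ✓
5: □p is F, p is T. ✓
7: □p is F, p is F. ✓
8: □p is T, p is F. ✗

{2, 5, 7}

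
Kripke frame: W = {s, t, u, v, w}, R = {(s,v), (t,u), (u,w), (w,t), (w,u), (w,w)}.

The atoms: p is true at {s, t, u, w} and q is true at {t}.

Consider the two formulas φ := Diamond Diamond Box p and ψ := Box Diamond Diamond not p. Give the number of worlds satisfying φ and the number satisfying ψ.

For Diamond Diamond Box p:
s: successors {v}; Diamond Box p there: v:F. ✗
t: successors {u}; Diamond Box p there: u:T. ✓
u: successors {w}; Diamond Box p there: w:T. ✓
v: no successors, so Diamond Diamond Box p fails. ✗
w: successors {t, u, w}; Diamond Box p there: t:T, u:T, w:T. ✓
— 3 worlds.
For Box Diamond Diamond not p:
s: successors {v}; Diamond Diamond not p there: v:F. ✗
t: successors {u}; Diamond Diamond not p there: u:F. ✗
u: successors {w}; Diamond Diamond not p there: w:F. ✗
v: no successors, so Box Diamond Diamond not p holds vacuously. ✓
w: successors {t, u, w}; Diamond Diamond not p there: t:F, u:F, w:F. ✗
— 1 world.

3 and 1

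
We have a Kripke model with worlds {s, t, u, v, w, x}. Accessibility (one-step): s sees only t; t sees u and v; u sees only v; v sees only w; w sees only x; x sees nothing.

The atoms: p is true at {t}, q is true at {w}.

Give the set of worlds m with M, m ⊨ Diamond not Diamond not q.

s: successors {t}; not Diamond not q there: t:F. ✗
t: successors {u, v}; not Diamond not q there: u:F, v:T. ✓
u: successors {v}; not Diamond not q there: v:T. ✓
v: successors {w}; not Diamond not q there: w:F. ✗
w: successors {x}; not Diamond not q there: x:T. ✓
x: no successors, so Diamond not Diamond not q fails. ✗

{t, u, w}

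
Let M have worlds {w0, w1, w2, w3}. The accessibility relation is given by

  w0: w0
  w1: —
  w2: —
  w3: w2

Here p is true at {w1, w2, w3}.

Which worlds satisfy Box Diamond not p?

{w0, w1, w2}

w0: successors {w0}; Diamond not p there: w0:T. ✓
w1: no successors, so Box Diamond not p holds vacuously. ✓
w2: no successors, so Box Diamond not p holds vacuously. ✓
w3: successors {w2}; Diamond not p there: w2:F. ✗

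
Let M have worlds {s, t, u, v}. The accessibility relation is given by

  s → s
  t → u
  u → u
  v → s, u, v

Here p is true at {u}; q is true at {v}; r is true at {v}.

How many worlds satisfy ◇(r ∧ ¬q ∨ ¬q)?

s: successors {s}; r ∧ ¬q ∨ ¬q there: s:T. ✓
t: successors {u}; r ∧ ¬q ∨ ¬q there: u:T. ✓
u: successors {u}; r ∧ ¬q ∨ ¬q there: u:T. ✓
v: successors {s, u, v}; r ∧ ¬q ∨ ¬q there: s:T, u:T, v:F. ✓
Satisfying worlds: {s, t, u, v}.

4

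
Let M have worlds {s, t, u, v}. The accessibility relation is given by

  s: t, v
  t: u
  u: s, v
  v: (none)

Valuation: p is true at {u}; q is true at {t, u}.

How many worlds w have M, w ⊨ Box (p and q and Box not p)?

s: successors {t, v}; p and q and Box not p there: t:F, v:F. ✗
t: successors {u}; p and q and Box not p there: u:T. ✓
u: successors {s, v}; p and q and Box not p there: s:F, v:F. ✗
v: no successors, so Box (p and q and Box not p) holds vacuously. ✓
Satisfying worlds: {t, v}.

2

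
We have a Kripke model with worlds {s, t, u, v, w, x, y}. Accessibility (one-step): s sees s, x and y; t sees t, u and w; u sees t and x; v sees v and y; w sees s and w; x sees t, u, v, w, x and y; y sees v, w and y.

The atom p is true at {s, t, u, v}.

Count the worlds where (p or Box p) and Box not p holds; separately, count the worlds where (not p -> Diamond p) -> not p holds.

0 and 3

For (p or Box p) and Box not p:
s: p or Box p is T, Box not p is F. ✗
t: p or Box p is T, Box not p is F. ✗
u: p or Box p is T, Box not p is F. ✗
v: p or Box p is T, Box not p is F. ✗
w: p or Box p is F, Box not p is F. ✗
x: p or Box p is F, Box not p is F. ✗
y: p or Box p is F, Box not p is F. ✗
— 0 worlds.
For (not p -> Diamond p) -> not p:
s: not p -> Diamond p is T, not p is F. ✗
t: not p -> Diamond p is T, not p is F. ✗
u: not p -> Diamond p is T, not p is F. ✗
v: not p -> Diamond p is T, not p is F. ✗
w: not p -> Diamond p is T, not p is T. ✓
x: not p -> Diamond p is T, not p is T. ✓
y: not p -> Diamond p is T, not p is T. ✓
— 3 worlds.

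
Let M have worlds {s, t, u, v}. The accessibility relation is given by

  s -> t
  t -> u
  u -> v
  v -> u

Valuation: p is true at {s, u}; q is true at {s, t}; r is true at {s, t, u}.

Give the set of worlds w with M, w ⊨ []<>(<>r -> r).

s: successors {t}; <>(<>r -> r) there: t:T. ✓
t: successors {u}; <>(<>r -> r) there: u:F. ✗
u: successors {v}; <>(<>r -> r) there: v:T. ✓
v: successors {u}; <>(<>r -> r) there: u:F. ✗

{s, u}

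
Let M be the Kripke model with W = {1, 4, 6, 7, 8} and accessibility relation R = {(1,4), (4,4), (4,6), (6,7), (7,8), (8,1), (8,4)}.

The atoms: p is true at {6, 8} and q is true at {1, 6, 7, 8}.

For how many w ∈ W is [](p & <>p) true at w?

0

1: successors {4}; p & <>p there: 4:F. ✗
4: successors {4, 6}; p & <>p there: 4:F, 6:F. ✗
6: successors {7}; p & <>p there: 7:F. ✗
7: successors {8}; p & <>p there: 8:F. ✗
8: successors {1, 4}; p & <>p there: 1:F, 4:F. ✗
Satisfying worlds: ∅.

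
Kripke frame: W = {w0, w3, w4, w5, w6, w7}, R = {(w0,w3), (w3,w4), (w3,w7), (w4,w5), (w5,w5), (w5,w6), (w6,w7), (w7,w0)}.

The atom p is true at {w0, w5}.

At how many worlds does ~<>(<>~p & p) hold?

w0: <>(<>~p & p) is F. ✓
w3: <>(<>~p & p) is F. ✓
w4: <>(<>~p & p) is T. ✗
w5: <>(<>~p & p) is T. ✗
w6: <>(<>~p & p) is F. ✓
w7: <>(<>~p & p) is T. ✗
Satisfying worlds: {w0, w3, w6}.

3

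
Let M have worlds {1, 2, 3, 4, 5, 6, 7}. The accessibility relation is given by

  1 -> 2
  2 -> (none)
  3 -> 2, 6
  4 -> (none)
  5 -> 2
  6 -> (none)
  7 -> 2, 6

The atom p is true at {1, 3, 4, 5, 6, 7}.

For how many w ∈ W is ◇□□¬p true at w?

4

1: successors {2}; □□¬p there: 2:T. ✓
2: no successors, so ◇□□¬p fails. ✗
3: successors {2, 6}; □□¬p there: 2:T, 6:T. ✓
4: no successors, so ◇□□¬p fails. ✗
5: successors {2}; □□¬p there: 2:T. ✓
6: no successors, so ◇□□¬p fails. ✗
7: successors {2, 6}; □□¬p there: 2:T, 6:T. ✓
Satisfying worlds: {1, 3, 5, 7}.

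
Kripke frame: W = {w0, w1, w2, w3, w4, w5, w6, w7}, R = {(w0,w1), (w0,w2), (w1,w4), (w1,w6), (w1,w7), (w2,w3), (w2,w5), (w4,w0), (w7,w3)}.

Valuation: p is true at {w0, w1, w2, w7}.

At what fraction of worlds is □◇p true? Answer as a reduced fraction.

1/2

w0: successors {w1, w2}; ◇p there: w1:T, w2:F. ✗
w1: successors {w4, w6, w7}; ◇p there: w4:T, w6:F, w7:F. ✗
w2: successors {w3, w5}; ◇p there: w3:F, w5:F. ✗
w3: no successors, so □◇p holds vacuously. ✓
w4: successors {w0}; ◇p there: w0:T. ✓
w5: no successors, so □◇p holds vacuously. ✓
w6: no successors, so □◇p holds vacuously. ✓
w7: successors {w3}; ◇p there: w3:F. ✗
That's 4 of 8 worlds, so 4/8 = 1/2.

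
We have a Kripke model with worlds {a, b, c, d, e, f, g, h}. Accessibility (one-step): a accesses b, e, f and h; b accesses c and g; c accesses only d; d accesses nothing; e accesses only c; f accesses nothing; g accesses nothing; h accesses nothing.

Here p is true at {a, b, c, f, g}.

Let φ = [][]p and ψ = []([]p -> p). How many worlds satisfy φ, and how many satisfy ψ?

For [][]p:
a: successors {b, e, f, h}; []p there: b:T, e:T, f:T, h:T. ✓
b: successors {c, g}; []p there: c:F, g:T. ✗
c: successors {d}; []p there: d:T. ✓
d: no successors, so [][]p holds vacuously. ✓
e: successors {c}; []p there: c:F. ✗
f: no successors, so [][]p holds vacuously. ✓
g: no successors, so [][]p holds vacuously. ✓
h: no successors, so [][]p holds vacuously. ✓
— 6 worlds.
For []([]p -> p):
a: successors {b, e, f, h}; []p -> p there: b:T, e:F, f:T, h:F. ✗
b: successors {c, g}; []p -> p there: c:T, g:T. ✓
c: successors {d}; []p -> p there: d:F. ✗
d: no successors, so []([]p -> p) holds vacuously. ✓
e: successors {c}; []p -> p there: c:T. ✓
f: no successors, so []([]p -> p) holds vacuously. ✓
g: no successors, so []([]p -> p) holds vacuously. ✓
h: no successors, so []([]p -> p) holds vacuously. ✓
— 6 worlds.

6 and 6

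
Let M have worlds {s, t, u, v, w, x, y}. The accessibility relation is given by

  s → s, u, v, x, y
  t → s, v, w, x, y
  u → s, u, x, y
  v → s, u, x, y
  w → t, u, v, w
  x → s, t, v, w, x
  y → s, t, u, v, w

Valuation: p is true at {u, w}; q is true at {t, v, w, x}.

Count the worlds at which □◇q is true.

s: successors {s, u, v, x, y}; ◇q there: s:T, u:T, v:T, x:T, y:T. ✓
t: successors {s, v, w, x, y}; ◇q there: s:T, v:T, w:T, x:T, y:T. ✓
u: successors {s, u, x, y}; ◇q there: s:T, u:T, x:T, y:T. ✓
v: successors {s, u, x, y}; ◇q there: s:T, u:T, x:T, y:T. ✓
w: successors {t, u, v, w}; ◇q there: t:T, u:T, v:T, w:T. ✓
x: successors {s, t, v, w, x}; ◇q there: s:T, t:T, v:T, w:T, x:T. ✓
y: successors {s, t, u, v, w}; ◇q there: s:T, t:T, u:T, v:T, w:T. ✓
Satisfying worlds: {s, t, u, v, w, x, y}.

7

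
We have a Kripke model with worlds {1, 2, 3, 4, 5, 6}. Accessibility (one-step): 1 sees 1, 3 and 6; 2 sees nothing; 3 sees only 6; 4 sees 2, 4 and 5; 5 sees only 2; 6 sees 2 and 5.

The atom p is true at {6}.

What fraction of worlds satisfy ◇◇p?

1/6

1: successors {1, 3, 6}; ◇p there: 1:T, 3:T, 6:F. ✓
2: no successors, so ◇◇p fails. ✗
3: successors {6}; ◇p there: 6:F. ✗
4: successors {2, 4, 5}; ◇p there: 2:F, 4:F, 5:F. ✗
5: successors {2}; ◇p there: 2:F. ✗
6: successors {2, 5}; ◇p there: 2:F, 5:F. ✗
That's 1 of 6 worlds, so 1/6.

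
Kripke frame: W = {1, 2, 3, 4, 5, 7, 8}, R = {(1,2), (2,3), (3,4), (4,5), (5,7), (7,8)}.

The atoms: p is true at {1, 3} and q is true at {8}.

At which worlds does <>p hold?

1: successors {2}; p there: 2:F. ✗
2: successors {3}; p there: 3:T. ✓
3: successors {4}; p there: 4:F. ✗
4: successors {5}; p there: 5:F. ✗
5: successors {7}; p there: 7:F. ✗
7: successors {8}; p there: 8:F. ✗
8: no successors, so <>p fails. ✗

{2}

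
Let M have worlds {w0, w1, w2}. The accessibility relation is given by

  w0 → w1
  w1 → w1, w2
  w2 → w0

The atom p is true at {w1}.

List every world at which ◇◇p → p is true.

w0: ◇◇p is T, p is F. ✗
w1: ◇◇p is T, p is T. ✓
w2: ◇◇p is T, p is F. ✗

{w1}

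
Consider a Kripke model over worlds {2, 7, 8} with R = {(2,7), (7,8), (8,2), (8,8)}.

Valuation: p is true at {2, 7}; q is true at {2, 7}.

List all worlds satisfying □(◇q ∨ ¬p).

2: successors {7}; ◇q ∨ ¬p there: 7:F. ✗
7: successors {8}; ◇q ∨ ¬p there: 8:T. ✓
8: successors {2, 8}; ◇q ∨ ¬p there: 2:T, 8:T. ✓

{7, 8}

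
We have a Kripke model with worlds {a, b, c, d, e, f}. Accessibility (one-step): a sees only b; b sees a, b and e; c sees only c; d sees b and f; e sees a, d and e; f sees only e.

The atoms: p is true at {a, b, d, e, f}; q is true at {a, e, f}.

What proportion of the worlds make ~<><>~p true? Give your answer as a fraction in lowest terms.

a: <><>~p is F. ✓
b: <><>~p is F. ✓
c: <><>~p is T. ✗
d: <><>~p is F. ✓
e: <><>~p is F. ✓
f: <><>~p is F. ✓
That's 5 of 6 worlds, so 5/6.

5/6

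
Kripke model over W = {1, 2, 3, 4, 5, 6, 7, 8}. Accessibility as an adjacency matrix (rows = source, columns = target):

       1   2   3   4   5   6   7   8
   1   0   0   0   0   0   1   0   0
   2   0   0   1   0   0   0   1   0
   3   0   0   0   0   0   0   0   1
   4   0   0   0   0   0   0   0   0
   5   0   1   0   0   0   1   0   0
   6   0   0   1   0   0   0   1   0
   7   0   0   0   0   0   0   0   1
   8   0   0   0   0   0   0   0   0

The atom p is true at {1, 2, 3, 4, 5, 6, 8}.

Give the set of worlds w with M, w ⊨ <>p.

{1, 2, 3, 5, 6, 7}

1: successors {6}; p there: 6:T. ✓
2: successors {3, 7}; p there: 3:T, 7:F. ✓
3: successors {8}; p there: 8:T. ✓
4: no successors, so <>p fails. ✗
5: successors {2, 6}; p there: 2:T, 6:T. ✓
6: successors {3, 7}; p there: 3:T, 7:F. ✓
7: successors {8}; p there: 8:T. ✓
8: no successors, so <>p fails. ✗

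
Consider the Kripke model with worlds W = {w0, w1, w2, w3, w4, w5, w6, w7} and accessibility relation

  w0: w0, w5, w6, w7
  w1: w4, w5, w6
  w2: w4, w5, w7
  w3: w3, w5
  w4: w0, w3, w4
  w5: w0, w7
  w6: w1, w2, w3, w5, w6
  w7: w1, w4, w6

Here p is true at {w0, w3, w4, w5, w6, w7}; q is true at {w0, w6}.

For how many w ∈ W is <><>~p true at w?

6

w0: successors {w0, w5, w6, w7}; <>~p there: w0:F, w5:F, w6:T, w7:T. ✓
w1: successors {w4, w5, w6}; <>~p there: w4:F, w5:F, w6:T. ✓
w2: successors {w4, w5, w7}; <>~p there: w4:F, w5:F, w7:T. ✓
w3: successors {w3, w5}; <>~p there: w3:F, w5:F. ✗
w4: successors {w0, w3, w4}; <>~p there: w0:F, w3:F, w4:F. ✗
w5: successors {w0, w7}; <>~p there: w0:F, w7:T. ✓
w6: successors {w1, w2, w3, w5, w6}; <>~p there: w1:F, w2:F, w3:F, w5:F, w6:T. ✓
w7: successors {w1, w4, w6}; <>~p there: w1:F, w4:F, w6:T. ✓
Satisfying worlds: {w0, w1, w2, w5, w6, w7}.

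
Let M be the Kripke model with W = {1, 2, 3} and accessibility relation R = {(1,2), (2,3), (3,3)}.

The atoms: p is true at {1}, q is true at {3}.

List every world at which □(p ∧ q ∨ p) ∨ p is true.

1: □(p ∧ q ∨ p) is F, p is T. ✓
2: □(p ∧ q ∨ p) is F, p is F. ✗
3: □(p ∧ q ∨ p) is F, p is F. ✗

{1}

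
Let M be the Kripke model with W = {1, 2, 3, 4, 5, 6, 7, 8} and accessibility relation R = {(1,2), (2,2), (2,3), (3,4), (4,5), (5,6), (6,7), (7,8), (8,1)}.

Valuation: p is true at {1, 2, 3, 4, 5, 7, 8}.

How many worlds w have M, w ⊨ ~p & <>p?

1

1: ~p is F, <>p is T. ✗
2: ~p is F, <>p is T. ✗
3: ~p is F, <>p is T. ✗
4: ~p is F, <>p is T. ✗
5: ~p is F, <>p is F. ✗
6: ~p is T, <>p is T. ✓
7: ~p is F, <>p is T. ✗
8: ~p is F, <>p is T. ✗
Satisfying worlds: {6}.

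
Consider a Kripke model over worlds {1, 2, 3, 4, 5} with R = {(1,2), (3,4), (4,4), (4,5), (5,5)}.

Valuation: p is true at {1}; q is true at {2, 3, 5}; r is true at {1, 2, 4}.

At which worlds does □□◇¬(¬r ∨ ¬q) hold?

1: successors {2}; □◇¬(¬r ∨ ¬q) there: 2:T. ✓
2: no successors, so □□◇¬(¬r ∨ ¬q) holds vacuously. ✓
3: successors {4}; □◇¬(¬r ∨ ¬q) there: 4:F. ✗
4: successors {4, 5}; □◇¬(¬r ∨ ¬q) there: 4:F, 5:F. ✗
5: successors {5}; □◇¬(¬r ∨ ¬q) there: 5:F. ✗

{1, 2}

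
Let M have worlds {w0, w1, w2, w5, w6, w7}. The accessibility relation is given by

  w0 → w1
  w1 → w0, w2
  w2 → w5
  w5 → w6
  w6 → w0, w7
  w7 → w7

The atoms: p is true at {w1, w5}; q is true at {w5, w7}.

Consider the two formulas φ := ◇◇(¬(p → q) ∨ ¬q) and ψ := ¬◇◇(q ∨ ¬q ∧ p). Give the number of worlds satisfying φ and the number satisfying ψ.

For ◇◇(¬(p → q) ∨ ¬q):
w0: successors {w1}; ◇(¬(p → q) ∨ ¬q) there: w1:T. ✓
w1: successors {w0, w2}; ◇(¬(p → q) ∨ ¬q) there: w0:T, w2:F. ✓
w2: successors {w5}; ◇(¬(p → q) ∨ ¬q) there: w5:T. ✓
w5: successors {w6}; ◇(¬(p → q) ∨ ¬q) there: w6:T. ✓
w6: successors {w0, w7}; ◇(¬(p → q) ∨ ¬q) there: w0:T, w7:F. ✓
w7: successors {w7}; ◇(¬(p → q) ∨ ¬q) there: w7:F. ✗
— 5 worlds.
For ¬◇◇(q ∨ ¬q ∧ p):
w0: ◇◇(q ∨ ¬q ∧ p) is F. ✓
w1: ◇◇(q ∨ ¬q ∧ p) is T. ✗
w2: ◇◇(q ∨ ¬q ∧ p) is F. ✓
w5: ◇◇(q ∨ ¬q ∧ p) is T. ✗
w6: ◇◇(q ∨ ¬q ∧ p) is T. ✗
w7: ◇◇(q ∨ ¬q ∧ p) is T. ✗
— 2 worlds.

5 and 2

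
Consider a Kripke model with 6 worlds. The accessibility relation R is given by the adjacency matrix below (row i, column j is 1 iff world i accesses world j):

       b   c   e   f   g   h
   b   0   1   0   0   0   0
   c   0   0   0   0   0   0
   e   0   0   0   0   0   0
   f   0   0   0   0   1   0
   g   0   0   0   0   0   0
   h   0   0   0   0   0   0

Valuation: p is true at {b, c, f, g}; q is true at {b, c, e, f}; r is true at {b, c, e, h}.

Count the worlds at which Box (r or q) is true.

b: successors {c}; r or q there: c:T. ✓
c: no successors, so Box (r or q) holds vacuously. ✓
e: no successors, so Box (r or q) holds vacuously. ✓
f: successors {g}; r or q there: g:F. ✗
g: no successors, so Box (r or q) holds vacuously. ✓
h: no successors, so Box (r or q) holds vacuously. ✓
Satisfying worlds: {b, c, e, g, h}.

5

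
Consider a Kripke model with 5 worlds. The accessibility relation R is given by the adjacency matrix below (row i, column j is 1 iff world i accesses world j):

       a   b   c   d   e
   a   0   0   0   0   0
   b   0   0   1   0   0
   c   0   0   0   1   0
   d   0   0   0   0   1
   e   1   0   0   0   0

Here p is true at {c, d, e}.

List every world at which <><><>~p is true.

a: no successors, so <><><>~p fails. ✗
b: successors {c}; <><>~p there: c:F. ✗
c: successors {d}; <><>~p there: d:T. ✓
d: successors {e}; <><>~p there: e:F. ✗
e: successors {a}; <><>~p there: a:F. ✗

{c}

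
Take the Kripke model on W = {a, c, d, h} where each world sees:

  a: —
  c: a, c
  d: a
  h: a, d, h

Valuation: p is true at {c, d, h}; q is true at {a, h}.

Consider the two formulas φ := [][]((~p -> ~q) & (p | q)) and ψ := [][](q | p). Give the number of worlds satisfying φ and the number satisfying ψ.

For [][]((~p -> ~q) & (p | q)):
a: no successors, so [][]((~p -> ~q) & (p | q)) holds vacuously. ✓
c: successors {a, c}; []((~p -> ~q) & (p | q)) there: a:T, c:F. ✗
d: successors {a}; []((~p -> ~q) & (p | q)) there: a:T. ✓
h: successors {a, d, h}; []((~p -> ~q) & (p | q)) there: a:T, d:F, h:F. ✗
— 2 worlds.
For [][](q | p):
a: no successors, so [][](q | p) holds vacuously. ✓
c: successors {a, c}; [](q | p) there: a:T, c:T. ✓
d: successors {a}; [](q | p) there: a:T. ✓
h: successors {a, d, h}; [](q | p) there: a:T, d:T, h:T. ✓
— 4 worlds.

2 and 4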